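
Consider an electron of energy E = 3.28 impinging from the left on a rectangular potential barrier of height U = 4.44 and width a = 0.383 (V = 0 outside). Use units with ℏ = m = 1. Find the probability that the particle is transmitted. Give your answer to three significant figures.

T = 0.670

E < U: inside the barrier ψ ∝ e^{±κx} with κ = √(2m(U − E))/ℏ = 1.523.
κa = 0.5834, sinh(κa) = 0.6170.
Matching ψ, ψ′ at both faces gives T = [1 + U² sinh²(κa) / (4E(U − E))]⁻¹ = 1/1.493 = 0.670.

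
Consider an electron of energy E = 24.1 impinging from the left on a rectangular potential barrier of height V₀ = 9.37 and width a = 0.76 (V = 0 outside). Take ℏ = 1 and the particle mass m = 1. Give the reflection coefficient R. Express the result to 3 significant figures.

R = 0.0411

E > V₀: inside the barrier k₂ = √(2m(E − V₀))/ℏ = 5.428, k₂a = 4.125.
T = [1 + V₀² sin²(k₂a) / (4E(E − V₀))]⁻¹ = 1/1.043 = 0.959.
R = 1 − T = 0.0411.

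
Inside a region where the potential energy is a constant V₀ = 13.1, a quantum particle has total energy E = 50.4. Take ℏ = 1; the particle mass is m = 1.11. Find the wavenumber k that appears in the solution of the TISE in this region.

With E > V₀ the solution is oscillatory, ψ ∝ e^{±ikx} with k = √(2m(E − V₀))/ℏ.
k = √(2 × 1.11 × 37.3) = 9.100.

k = 9.10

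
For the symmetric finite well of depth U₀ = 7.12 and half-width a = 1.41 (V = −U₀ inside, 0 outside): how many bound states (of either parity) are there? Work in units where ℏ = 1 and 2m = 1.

N = 3

Define the well-strength parameter z₀ = (a/ℏ)√(2mU₀) = 1.41 × √(2·0.5·7.12) = 3.762.
The even/odd transcendental equations gain one root per π/2 in z₀, giving N = 1 + ⌊2z₀/π⌋ = 1 + ⌊2.395⌋ = 3.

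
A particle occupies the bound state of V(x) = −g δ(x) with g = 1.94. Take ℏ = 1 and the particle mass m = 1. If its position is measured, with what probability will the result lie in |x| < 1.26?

P = 0.992

The normalised bound state is ψ = √κ e^{−κ|x|} with κ = mg/ℏ² = 1.940.
P(|x| < d) = ∫_{−d}^{d} κ e^{−2κ|x|} dx = 1 − e^{−2κd} = 1 − e^{−4.889} = 0.9925.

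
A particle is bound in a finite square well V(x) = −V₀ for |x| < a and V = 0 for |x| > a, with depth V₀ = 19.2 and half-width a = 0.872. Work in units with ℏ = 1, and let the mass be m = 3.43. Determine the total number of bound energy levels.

Define the well-strength parameter z₀ = (a/ℏ)√(2mV₀) = 0.872 × √(2·3.43·19.2) = 10.01.
A new bound state (alternating even/odd) appears each time z₀ passes a multiple of π/2, so N = ⌊2z₀/π⌋ + 1 = ⌊6.371⌋ + 1 = 7.

N = 7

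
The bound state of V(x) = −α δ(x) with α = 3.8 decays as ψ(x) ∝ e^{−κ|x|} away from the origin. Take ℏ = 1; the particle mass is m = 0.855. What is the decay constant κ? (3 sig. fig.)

Integrating the TISE across x = 0 gives the cusp condition ψ'(0⁺) − ψ'(0⁻) = −(2mα/ℏ²)ψ(0).
With ψ ∝ e^{−κ|x|} this yields −2κ = −2mα/ℏ², so κ = mα/ℏ² = 3.249.

κ = 3.25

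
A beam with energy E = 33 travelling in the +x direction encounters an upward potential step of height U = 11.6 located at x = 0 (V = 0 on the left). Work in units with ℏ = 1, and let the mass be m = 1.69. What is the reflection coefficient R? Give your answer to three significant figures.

R = 0.0116

The wavenumbers are k₁ = √(2mE)/ℏ = 10.56 on the left and k₂ = √(2m(E − U))/ℏ = 8.505 on the right.
Continuity of ψ and ψ′ at the step yields the reflection amplitude r = (k₁ − k₂)/(k₁ + k₂) = 0.1079; thus R = |r|² = 0.01163, T = 0.9884.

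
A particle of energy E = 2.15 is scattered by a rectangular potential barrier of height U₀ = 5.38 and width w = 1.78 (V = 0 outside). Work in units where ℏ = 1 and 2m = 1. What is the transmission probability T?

E < U₀: inside the barrier ψ ∝ e^{±κx} with κ = √(2m(U₀ − E))/ℏ = 1.797.
κw = 3.199, sinh(κw) = 12.23.
The exact tunnelling result is T⁻¹ = 1 + U₀² sinh²(κw) / [4E(U₀ − E)] = 157.0, so T = 0.00637.

T = 0.00637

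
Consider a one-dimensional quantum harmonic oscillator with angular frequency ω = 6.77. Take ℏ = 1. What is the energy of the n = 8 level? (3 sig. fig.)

E = 57.5

The oscillator eigenvalues are E_n = ℏω(n + ½), so E_8 = 6.77 × 8.5 = 57.55.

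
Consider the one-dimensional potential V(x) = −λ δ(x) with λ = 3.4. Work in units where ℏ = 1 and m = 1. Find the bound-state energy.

The bound state is ψ(x) = √κ e^{−κ|x|}. The derivative jump ψ'(0⁺) − ψ'(0⁻) = −(2mλ/ℏ²)ψ(0) fixes κ = mλ/ℏ² = 3.400.
Then E = −ℏ²κ²/(2m) = −mλ²/(2ℏ²) = -5.780.

E = -5.78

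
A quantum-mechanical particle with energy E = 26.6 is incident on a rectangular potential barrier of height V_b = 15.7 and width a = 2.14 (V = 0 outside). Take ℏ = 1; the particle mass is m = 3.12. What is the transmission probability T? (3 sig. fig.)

T = 0.844

Above the barrier the interior wavenumber is k₂ = √(2m(E − V_b))/ℏ = 8.247, giving phase k₂a = 17.65.
T = [1 + V_b² sin²(k₂a) / (4E(E − V_b))]⁻¹ = 1/1.185 = 0.844.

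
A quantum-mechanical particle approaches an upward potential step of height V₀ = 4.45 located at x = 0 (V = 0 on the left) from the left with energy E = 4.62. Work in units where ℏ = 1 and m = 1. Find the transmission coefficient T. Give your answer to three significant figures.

The wavenumbers are k₁ = √(2mE)/ℏ = 3.040 on the left and k₂ = √(2m(E − V₀))/ℏ = 0.5831 on the right.
Continuity of ψ and ψ′ at the step yields the reflection amplitude r = (k₁ − k₂)/(k₁ + k₂) = 0.6781; thus R = |r|² = 0.4598, T = 0.5402.

T = 0.540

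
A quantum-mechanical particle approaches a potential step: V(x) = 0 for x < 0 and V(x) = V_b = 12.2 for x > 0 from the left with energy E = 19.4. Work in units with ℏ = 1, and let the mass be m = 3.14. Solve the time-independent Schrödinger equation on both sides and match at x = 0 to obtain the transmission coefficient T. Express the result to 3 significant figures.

T = 0.941

The wavenumbers are k₁ = √(2mE)/ℏ = 11.04 on the left and k₂ = √(2m(E − V_b))/ℏ = 6.724 on the right.
Matching ψ and ψ′ at x = 0 gives r = (k₁ − k₂)/(k₁ + k₂), so R = r² = 0.05897 and T = 1 − R = 0.9410.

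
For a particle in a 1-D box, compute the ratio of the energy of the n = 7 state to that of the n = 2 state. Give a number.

Since E_n ∝ n², the ratio is (7/2)² = 12.25.

12.25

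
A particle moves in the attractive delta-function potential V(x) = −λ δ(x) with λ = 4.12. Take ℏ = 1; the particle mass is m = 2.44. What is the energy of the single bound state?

For x ≠ 0 the bound state is ψ ∝ e^{−κ|x|}; integrating the TISE across the delta gives the cusp condition 2κ = 2mλ/ℏ², so κ = 10.05.
Then E = −ℏ²κ²/(2m) = −mλ²/(2ℏ²) = -20.71.

E = -20.7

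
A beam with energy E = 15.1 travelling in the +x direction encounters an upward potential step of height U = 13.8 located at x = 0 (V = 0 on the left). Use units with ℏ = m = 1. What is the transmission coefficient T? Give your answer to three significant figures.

T = 0.702

On each side the TISE gives plane waves with k = √(2m(E − V))/ℏ: k₁ = √(2·1·15.1) = 5.495, k₂ = √(2·1·1.3) = 1.612.
Continuity of ψ and ψ′ at the step yields the reflection amplitude r = (k₁ − k₂)/(k₁ + k₂) = 0.5463; thus R = |r|² = 0.2984, T = 0.7016.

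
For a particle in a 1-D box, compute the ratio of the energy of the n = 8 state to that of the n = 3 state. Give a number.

E_n = n²π²ℏ²/(2mL²) so the ratio is n₂²/n₁² = 64/9 = 7.11111.

7.11111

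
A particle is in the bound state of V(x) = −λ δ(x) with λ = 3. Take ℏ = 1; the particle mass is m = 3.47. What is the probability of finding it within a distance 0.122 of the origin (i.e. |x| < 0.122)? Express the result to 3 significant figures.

P = 0.921

The normalised bound state is ψ = √κ e^{−κ|x|} with κ = mλ/ℏ² = 10.41.
P(|x| < d) = ∫_{−d}^{d} κ e^{−2κ|x|} dx = 1 − e^{−2κd} = 1 − e^{−2.540} = 0.9211.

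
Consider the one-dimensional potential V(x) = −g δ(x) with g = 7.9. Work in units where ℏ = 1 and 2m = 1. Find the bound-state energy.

The bound state is ψ(x) = √κ e^{−κ|x|}. The derivative jump ψ'(0⁺) − ψ'(0⁻) = −(2mg/ℏ²)ψ(0) fixes κ = mg/ℏ² = 3.950.
Then E = −ℏ²κ²/(2m) = −mg²/(2ℏ²) = -15.60.

E = -15.6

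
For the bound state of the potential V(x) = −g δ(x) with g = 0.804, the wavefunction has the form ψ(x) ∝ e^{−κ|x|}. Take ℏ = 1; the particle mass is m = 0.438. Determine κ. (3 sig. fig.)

Integrating the TISE across x = 0 gives the cusp condition ψ'(0⁺) − ψ'(0⁻) = −(2mg/ℏ²)ψ(0).
With ψ ∝ e^{−κ|x|} this yields −2κ = −2mg/ℏ², so κ = mg/ℏ² = 0.3522.

κ = 0.352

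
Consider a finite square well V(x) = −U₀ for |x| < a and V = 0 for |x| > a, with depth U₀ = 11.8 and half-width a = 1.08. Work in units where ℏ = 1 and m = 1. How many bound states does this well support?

The dimensionless depth is z₀ = a√(2mU₀)/ℏ = 1.08 × √(23.60) = 5.247.
The even/odd transcendental equations gain one root per π/2 in z₀, giving N = 1 + ⌊2z₀/π⌋ = 1 + ⌊3.340⌋ = 4.

N = 4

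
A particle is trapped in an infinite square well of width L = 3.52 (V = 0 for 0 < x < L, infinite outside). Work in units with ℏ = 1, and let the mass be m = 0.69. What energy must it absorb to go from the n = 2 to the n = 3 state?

ΔE = 2.89

E_n = n²π²ℏ²/(2mL²), so ΔE = (3² − 2²) π²ℏ²/(2mL²).
ΔE = 5 × π² / (2 × 0.69 × 3.52²) = 2.886.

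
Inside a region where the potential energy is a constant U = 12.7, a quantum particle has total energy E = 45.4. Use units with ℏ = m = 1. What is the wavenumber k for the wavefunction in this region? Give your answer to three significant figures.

k = 8.09

With E > U the solution is oscillatory, ψ ∝ e^{±ikx} with k = √(2m(E − U))/ℏ.
k = √(2 × 1 × 32.7) = 8.087.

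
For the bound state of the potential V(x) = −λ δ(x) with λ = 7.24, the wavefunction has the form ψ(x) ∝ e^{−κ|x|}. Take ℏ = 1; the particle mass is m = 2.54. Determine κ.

κ = 18.4

Integrating the TISE across x = 0 gives the cusp condition ψ'(0⁺) − ψ'(0⁻) = −(2mλ/ℏ²)ψ(0).
With ψ ∝ e^{−κ|x|} this yields −2κ = −2mλ/ℏ², so κ = mλ/ℏ² = 18.39.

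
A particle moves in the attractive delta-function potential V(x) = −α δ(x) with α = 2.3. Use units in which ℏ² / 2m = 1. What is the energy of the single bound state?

The bound state is ψ(x) = √κ e^{−κ|x|}. The derivative jump ψ'(0⁺) − ψ'(0⁻) = −(2mα/ℏ²)ψ(0) fixes κ = mα/ℏ² = 1.150.
Then E = −ℏ²κ²/(2m) = −mα²/(2ℏ²) = -1.323.

E = -1.32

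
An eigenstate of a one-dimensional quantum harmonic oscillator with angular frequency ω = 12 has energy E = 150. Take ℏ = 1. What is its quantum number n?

n = 12

E_n = ℏω(n + ½) ⇒ n = E/(ℏω) − ½ = 150/12 − 0.5 = 12.000 → n = 12.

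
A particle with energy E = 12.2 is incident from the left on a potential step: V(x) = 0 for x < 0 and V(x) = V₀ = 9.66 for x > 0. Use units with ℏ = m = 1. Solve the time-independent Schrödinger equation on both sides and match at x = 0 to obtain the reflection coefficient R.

The wavenumbers are k₁ = √(2mE)/ℏ = 4.940 on the left and k₂ = √(2m(E − V₀))/ℏ = 2.254 on the right.
Matching ψ and ψ′ at x = 0 gives r = (k₁ − k₂)/(k₁ + k₂), so R = r² = 0.1394 and T = 1 − R = 0.8606.

R = 0.139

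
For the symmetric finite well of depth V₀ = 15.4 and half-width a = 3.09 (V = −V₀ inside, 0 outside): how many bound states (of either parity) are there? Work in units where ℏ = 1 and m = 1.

N = 11

The dimensionless depth is z₀ = a√(2mV₀)/ℏ = 3.09 × √(30.80) = 17.15.
The even/odd transcendental equations gain one root per π/2 in z₀, giving N = 1 + ⌊2z₀/π⌋ = 1 + ⌊10.92⌋ = 11.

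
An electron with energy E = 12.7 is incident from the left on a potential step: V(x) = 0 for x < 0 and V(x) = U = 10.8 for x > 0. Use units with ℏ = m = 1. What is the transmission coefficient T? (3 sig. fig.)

T = 0.804

The wavenumbers are k₁ = √(2mE)/ℏ = 5.040 on the left and k₂ = √(2m(E − U))/ℏ = 1.949 on the right.
Continuity of ψ and ψ′ at the step yields the reflection amplitude r = (k₁ − k₂)/(k₁ + k₂) = 0.4422; thus R = |r|² = 0.1955, T = 0.8045.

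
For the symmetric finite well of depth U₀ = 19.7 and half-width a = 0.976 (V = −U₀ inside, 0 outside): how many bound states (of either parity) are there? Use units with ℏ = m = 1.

Define the well-strength parameter z₀ = (a/ℏ)√(2mU₀) = 0.976 × √(2·1·19.7) = 6.126.
A new bound state (alternating even/odd) appears each time z₀ passes a multiple of π/2, so N = ⌊2z₀/π⌋ + 1 = ⌊3.900⌋ + 1 = 4.

N = 4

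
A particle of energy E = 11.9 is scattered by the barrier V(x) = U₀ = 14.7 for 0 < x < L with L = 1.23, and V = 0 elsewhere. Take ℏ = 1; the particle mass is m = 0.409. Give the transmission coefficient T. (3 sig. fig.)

Since E < U₀ the interior solution is evanescent with decay constant κ = √(2m(U₀ − E))/ℏ = 1.513.
κL = 1.861, sinh(κL) = 3.139.
Matching ψ, ψ′ at both faces gives T = [1 + U₀² sinh²(κL) / (4E(U₀ − E))]⁻¹ = 1/16.97 = 0.0589.

T = 0.0589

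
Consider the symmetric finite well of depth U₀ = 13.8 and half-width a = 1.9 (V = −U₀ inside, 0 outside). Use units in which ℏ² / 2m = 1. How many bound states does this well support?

Define the well-strength parameter z₀ = (a/ℏ)√(2mU₀) = 1.9 × √(2·0.5·13.8) = 7.058.
A new bound state (alternating even/odd) appears each time z₀ passes a multiple of π/2, so N = ⌊2z₀/π⌋ + 1 = ⌊4.493⌋ + 1 = 5.

N = 5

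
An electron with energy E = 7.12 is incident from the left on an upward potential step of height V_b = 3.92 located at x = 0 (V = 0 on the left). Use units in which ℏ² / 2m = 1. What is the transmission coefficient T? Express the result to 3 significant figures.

The wavenumbers are k₁ = √(2mE)/ℏ = 2.668 on the left and k₂ = √(2m(E − V_b))/ℏ = 1.789 on the right.
Matching ψ and ψ′ at x = 0 gives r = (k₁ − k₂)/(k₁ + k₂), so R = r² = 0.03893 and T = 1 − R = 0.9611.

T = 0.961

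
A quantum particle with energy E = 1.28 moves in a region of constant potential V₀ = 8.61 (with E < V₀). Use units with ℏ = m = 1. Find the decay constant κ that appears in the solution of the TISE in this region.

κ = 3.83

Since E < V₀ the TISE in this region is ψ'' = κ²ψ with κ = √(2m(V₀ − E))/ℏ.
κ = √(2 × 1 × 7.33) = 3.829.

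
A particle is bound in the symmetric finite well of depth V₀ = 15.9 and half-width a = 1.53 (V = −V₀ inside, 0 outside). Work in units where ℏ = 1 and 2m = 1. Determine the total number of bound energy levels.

Define the well-strength parameter z₀ = (a/ℏ)√(2mV₀) = 1.53 × √(2·0.5·15.9) = 6.101.
The even/odd transcendental equations gain one root per π/2 in z₀, giving N = 1 + ⌊2z₀/π⌋ = 1 + ⌊3.884⌋ = 4.

N = 4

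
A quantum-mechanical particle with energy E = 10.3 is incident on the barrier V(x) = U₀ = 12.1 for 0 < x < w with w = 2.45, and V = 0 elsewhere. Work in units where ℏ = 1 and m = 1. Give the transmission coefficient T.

T = 0.000186

Since E < U₀ the interior solution is evanescent with decay constant κ = √(2m(U₀ − E))/ℏ = 1.897.
κw = 4.649, sinh(κw) = 52.21.
Matching ψ, ψ′ at both faces gives T = [1 + U₀² sinh²(κw) / (4E(U₀ − E))]⁻¹ = 1/5383 = 0.000186.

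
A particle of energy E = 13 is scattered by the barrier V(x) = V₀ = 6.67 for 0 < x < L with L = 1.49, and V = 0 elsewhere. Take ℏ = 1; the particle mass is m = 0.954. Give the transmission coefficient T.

T = 0.903

Above the barrier the interior wavenumber is k₂ = √(2m(E − V₀))/ℏ = 3.475, giving phase k₂L = 5.178.
T = [1 + V₀² sin²(k₂L) / (4E(E − V₀))]⁻¹ = 1/1.108 = 0.903.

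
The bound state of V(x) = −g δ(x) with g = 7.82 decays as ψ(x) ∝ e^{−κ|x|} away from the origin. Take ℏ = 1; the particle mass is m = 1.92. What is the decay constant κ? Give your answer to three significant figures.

Integrating the TISE across x = 0 gives the cusp condition ψ'(0⁺) − ψ'(0⁻) = −(2mg/ℏ²)ψ(0).
With ψ ∝ e^{−κ|x|} this yields −2κ = −2mg/ℏ², so κ = mg/ℏ² = 15.01.

κ = 15.0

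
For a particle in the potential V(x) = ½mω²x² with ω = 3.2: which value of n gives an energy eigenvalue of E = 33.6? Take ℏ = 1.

E_n = ℏω(n + ½) ⇒ n = E/(ℏω) − ½ = 33.6/3.2 − 0.5 = 10.000 → n = 10.

n = 10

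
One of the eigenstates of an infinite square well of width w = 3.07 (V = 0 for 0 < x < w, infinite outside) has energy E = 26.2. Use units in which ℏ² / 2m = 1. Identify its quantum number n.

n = 5

For an infinite well E_n = n²π²ℏ²/(2mw²), so n = (w/πℏ)√(2mE).
n = (3.07/π) × √(2 × 0.5 × 26.2) = 5.002 → n = 5.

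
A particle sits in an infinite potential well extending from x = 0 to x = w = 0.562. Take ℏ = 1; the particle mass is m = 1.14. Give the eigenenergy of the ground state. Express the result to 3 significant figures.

The infinite-well eigenfunctions ψ_n = √(2/w) sin(nπx/w) vanish at both walls, giving E_n = n²π²ℏ²/(2mw²).
E_1 = 1² × π² / (2 × 1.14 × 0.562²) = 13.71.

E = 13.7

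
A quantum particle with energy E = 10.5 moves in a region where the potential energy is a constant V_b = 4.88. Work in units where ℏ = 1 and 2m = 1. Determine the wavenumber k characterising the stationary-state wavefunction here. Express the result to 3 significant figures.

With E > V_b the solution is oscillatory, ψ ∝ e^{±ikx} with k = √(2m(E − V_b))/ℏ.
k = √(2 × 0.5 × 5.62) = 2.371.

k = 2.37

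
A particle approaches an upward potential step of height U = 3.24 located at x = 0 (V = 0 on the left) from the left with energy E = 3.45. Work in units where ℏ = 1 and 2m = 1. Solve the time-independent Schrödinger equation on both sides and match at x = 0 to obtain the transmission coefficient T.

T = 0.635

The wavenumbers are k₁ = √(2mE)/ℏ = 1.857 on the left and k₂ = √(2m(E − U))/ℏ = 0.4583 on the right.
Matching ψ and ψ′ at x = 0 gives r = (k₁ − k₂)/(k₁ + k₂), so R = r² = 0.3651 and T = 1 − R = 0.6349.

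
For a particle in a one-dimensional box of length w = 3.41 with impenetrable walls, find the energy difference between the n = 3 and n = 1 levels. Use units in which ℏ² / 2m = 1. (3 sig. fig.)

E_n = n²π²ℏ²/(2mw²), so ΔE = (3² − 1²) π²ℏ²/(2mw²).
ΔE = 8 × π² / (2 × 0.5 × 3.41²) = 6.790.

ΔE = 6.79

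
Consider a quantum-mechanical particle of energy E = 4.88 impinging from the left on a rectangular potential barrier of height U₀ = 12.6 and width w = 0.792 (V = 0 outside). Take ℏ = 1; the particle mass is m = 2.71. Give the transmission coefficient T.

Since E < U₀ the interior solution is evanescent with decay constant κ = √(2m(U₀ − E))/ℏ = 6.469.
κw = 5.123, sinh(κw) = 83.93.
The exact tunnelling result is T⁻¹ = 1 + U₀² sinh²(κw) / [4E(U₀ − E)] = 7421, so T = 0.000135.

T = 0.000135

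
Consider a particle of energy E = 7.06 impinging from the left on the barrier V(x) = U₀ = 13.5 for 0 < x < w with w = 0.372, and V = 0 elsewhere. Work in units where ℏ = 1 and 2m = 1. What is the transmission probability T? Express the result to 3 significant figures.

T = 0.456

Since E < U₀ the interior solution is evanescent with decay constant κ = √(2m(U₀ − E))/ℏ = 2.538.
κw = 0.9440, sinh(κw) = 1.091.
Matching ψ, ψ′ at both faces gives T = [1 + U₀² sinh²(κw) / (4E(U₀ − E))]⁻¹ = 1/2.192 = 0.456.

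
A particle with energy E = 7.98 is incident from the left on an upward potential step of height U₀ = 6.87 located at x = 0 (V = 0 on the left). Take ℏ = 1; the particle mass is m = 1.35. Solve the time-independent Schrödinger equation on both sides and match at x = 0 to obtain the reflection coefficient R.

R = 0.209

On each side the TISE gives plane waves with k = √(2m(E − V))/ℏ: k₁ = √(2·1.35·7.98) = 4.642, k₂ = √(2·1.35·1.11) = 1.731.
Continuity of ψ and ψ′ at the step yields the reflection amplitude r = (k₁ − k₂)/(k₁ + k₂) = 0.4567; thus R = |r|² = 0.2086, T = 0.7914.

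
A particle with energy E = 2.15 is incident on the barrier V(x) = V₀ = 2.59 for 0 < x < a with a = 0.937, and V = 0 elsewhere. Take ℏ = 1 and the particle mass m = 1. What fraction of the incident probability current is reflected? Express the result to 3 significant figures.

Since E < V₀ the interior solution is evanescent with decay constant κ = √(2m(V₀ − E))/ℏ = 0.9381.
κa = 0.8790, sinh(κa) = 0.9966.
The exact tunnelling result is T⁻¹ = 1 + V₀² sinh²(κa) / [4E(V₀ − E)] = 2.761, so T = 0.362.
R = 1 − T = 0.638.

R = 0.638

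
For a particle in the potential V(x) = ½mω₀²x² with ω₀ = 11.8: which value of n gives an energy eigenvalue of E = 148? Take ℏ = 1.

n = 12

E_n = ℏω₀(n + ½) ⇒ n = E/(ℏω₀) − ½ = 148/11.8 − 0.5 = 12.042 → n = 12.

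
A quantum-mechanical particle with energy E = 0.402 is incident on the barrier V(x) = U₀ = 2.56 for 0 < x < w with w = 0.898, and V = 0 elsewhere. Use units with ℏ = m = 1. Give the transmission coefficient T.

T = 0.0506

E < U₀: inside the barrier ψ ∝ e^{±κx} with κ = √(2m(U₀ − E))/ℏ = 2.077.
κw = 1.866, sinh(κw) = 3.152.
Matching ψ, ψ′ at both faces gives T = [1 + U₀² sinh²(κw) / (4E(U₀ − E))]⁻¹ = 1/19.77 = 0.0506.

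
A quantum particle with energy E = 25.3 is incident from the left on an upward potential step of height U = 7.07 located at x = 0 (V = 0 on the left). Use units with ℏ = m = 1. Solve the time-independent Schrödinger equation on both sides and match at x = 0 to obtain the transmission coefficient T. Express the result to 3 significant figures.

T = 0.993

The wavenumbers are k₁ = √(2mE)/ℏ = 7.113 on the left and k₂ = √(2m(E − U))/ℏ = 6.038 on the right.
Continuity of ψ and ψ′ at the step yields the reflection amplitude r = (k₁ − k₂)/(k₁ + k₂) = 0.08175; thus R = |r|² = 0.006683, T = 0.9933.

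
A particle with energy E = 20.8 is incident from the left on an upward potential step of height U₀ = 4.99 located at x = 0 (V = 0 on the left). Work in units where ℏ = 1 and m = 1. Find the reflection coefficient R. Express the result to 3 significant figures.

The wavenumbers are k₁ = √(2mE)/ℏ = 6.450 on the left and k₂ = √(2m(E − U₀))/ℏ = 5.623 on the right.
Continuity of ψ and ψ′ at the step yields the reflection amplitude r = (k₁ − k₂)/(k₁ + k₂) = 0.06847; thus R = |r|² = 0.004688, T = 0.9953.

R = 0.00469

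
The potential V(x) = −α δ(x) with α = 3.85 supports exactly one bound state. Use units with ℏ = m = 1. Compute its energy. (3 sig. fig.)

E = -7.41

The bound state is ψ(x) = √κ e^{−κ|x|}. The derivative jump ψ'(0⁺) − ψ'(0⁻) = −(2mα/ℏ²)ψ(0) fixes κ = mα/ℏ² = 3.850.
Then E = −ℏ²κ²/(2m) = −mα²/(2ℏ²) = -7.411.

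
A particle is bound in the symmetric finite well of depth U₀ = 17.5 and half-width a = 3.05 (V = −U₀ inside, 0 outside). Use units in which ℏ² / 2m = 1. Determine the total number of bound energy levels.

The dimensionless depth is z₀ = a√(2mU₀)/ℏ = 3.05 × √(17.50) = 12.76.
A new bound state (alternating even/odd) appears each time z₀ passes a multiple of π/2, so N = ⌊2z₀/π⌋ + 1 = ⌊8.123⌋ + 1 = 9.

N = 9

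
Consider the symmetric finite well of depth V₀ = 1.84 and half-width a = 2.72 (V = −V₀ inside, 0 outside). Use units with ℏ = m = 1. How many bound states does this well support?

The dimensionless depth is z₀ = a√(2mV₀)/ℏ = 2.72 × √(3.680) = 5.218.
The even/odd transcendental equations gain one root per π/2 in z₀, giving N = 1 + ⌊2z₀/π⌋ = 1 + ⌊3.322⌋ = 4.

N = 4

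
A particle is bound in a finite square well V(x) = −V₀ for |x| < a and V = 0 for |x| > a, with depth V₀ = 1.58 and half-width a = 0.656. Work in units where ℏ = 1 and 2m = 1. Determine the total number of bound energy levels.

N = 1

The dimensionless depth is z₀ = a√(2mV₀)/ℏ = 0.656 × √(1.580) = 0.8246.
A new bound state (alternating even/odd) appears each time z₀ passes a multiple of π/2, so N = ⌊2z₀/π⌋ + 1 = ⌊0.5249⌋ + 1 = 1.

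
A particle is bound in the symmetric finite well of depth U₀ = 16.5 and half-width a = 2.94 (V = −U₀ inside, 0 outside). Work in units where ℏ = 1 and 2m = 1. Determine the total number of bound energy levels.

N = 8

Define the well-strength parameter z₀ = (a/ℏ)√(2mU₀) = 2.94 × √(2·0.5·16.5) = 11.94.
The even/odd transcendental equations gain one root per π/2 in z₀, giving N = 1 + ⌊2z₀/π⌋ = 1 + ⌊7.603⌋ = 8.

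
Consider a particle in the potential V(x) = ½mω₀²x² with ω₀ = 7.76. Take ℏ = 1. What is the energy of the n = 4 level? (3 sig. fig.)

Using E_n = (n + ½)ℏω₀: E_4 = 4.5 × 7.76 = 34.92.

E = 34.9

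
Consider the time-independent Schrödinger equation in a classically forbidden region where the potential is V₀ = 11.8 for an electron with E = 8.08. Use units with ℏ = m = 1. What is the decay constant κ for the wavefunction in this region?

Since E < V₀ the TISE in this region is ψ'' = κ²ψ with κ = √(2m(V₀ − E))/ℏ.
κ = √(2 × 1 × 3.72) = 2.728.

κ = 2.73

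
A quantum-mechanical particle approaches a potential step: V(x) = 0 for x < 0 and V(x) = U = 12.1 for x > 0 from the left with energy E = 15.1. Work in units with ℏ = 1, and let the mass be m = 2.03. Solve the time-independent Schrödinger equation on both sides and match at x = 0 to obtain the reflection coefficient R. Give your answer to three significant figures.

R = 0.147

On each side the TISE gives plane waves with k = √(2m(E − V))/ℏ: k₁ = √(2·2.03·15.1) = 7.830, k₂ = √(2·2.03·3) = 3.490.
Matching ψ and ψ′ at x = 0 gives r = (k₁ − k₂)/(k₁ + k₂), so R = r² = 0.1470 and T = 1 − R = 0.8530.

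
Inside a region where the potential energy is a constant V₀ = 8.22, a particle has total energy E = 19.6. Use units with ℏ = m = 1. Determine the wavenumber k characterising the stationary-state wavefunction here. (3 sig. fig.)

k = 4.77

With E > V₀ the solution is oscillatory, ψ ∝ e^{±ikx} with k = √(2m(E − V₀))/ℏ.
k = √(2 × 1 × 11.38) = 4.771.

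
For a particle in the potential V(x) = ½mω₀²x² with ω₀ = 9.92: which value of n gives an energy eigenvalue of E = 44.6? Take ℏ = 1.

E_n = ℏω₀(n + ½) ⇒ n = E/(ℏω₀) − ½ = 44.6/9.92 − 0.5 = 3.996 → n = 4.

n = 4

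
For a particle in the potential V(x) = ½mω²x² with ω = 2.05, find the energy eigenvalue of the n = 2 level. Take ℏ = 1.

E = 5.13

The oscillator eigenvalues are E_n = ℏω(n + ½), so E_2 = 2.05 × 2.5 = 5.125.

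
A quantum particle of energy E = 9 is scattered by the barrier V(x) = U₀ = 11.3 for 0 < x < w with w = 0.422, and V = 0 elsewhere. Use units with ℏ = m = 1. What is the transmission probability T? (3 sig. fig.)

T = 0.378

Since E < U₀ the interior solution is evanescent with decay constant κ = √(2m(U₀ − E))/ℏ = 2.145.
κw = 0.9051, sinh(κw) = 1.034.
The exact tunnelling result is T⁻¹ = 1 + U₀² sinh²(κw) / [4E(U₀ − E)] = 2.648, so T = 0.378.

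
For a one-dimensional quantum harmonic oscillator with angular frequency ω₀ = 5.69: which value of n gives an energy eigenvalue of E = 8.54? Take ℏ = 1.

E_n = ℏω₀(n + ½) ⇒ n = E/(ℏω₀) − ½ = 8.54/5.69 − 0.5 = 1.001 → n = 1.

n = 1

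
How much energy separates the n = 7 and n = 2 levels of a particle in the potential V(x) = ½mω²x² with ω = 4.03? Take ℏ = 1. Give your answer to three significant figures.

E_n = ℏω(n + ½), so ΔE = (7 − 2) ℏω = 5 × 4.03 = 20.15.

ΔE = 20.2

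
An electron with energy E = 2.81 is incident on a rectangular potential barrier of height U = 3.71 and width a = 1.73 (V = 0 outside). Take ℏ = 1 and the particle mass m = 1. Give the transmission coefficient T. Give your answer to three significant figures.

Since E < U the interior solution is evanescent with decay constant κ = √(2m(U − E))/ℏ = 1.342.
κa = 2.321, sinh(κa) = 5.044.
The exact tunnelling result is T⁻¹ = 1 + U² sinh²(κa) / [4E(U − E)] = 35.62, so T = 0.0281.

T = 0.0281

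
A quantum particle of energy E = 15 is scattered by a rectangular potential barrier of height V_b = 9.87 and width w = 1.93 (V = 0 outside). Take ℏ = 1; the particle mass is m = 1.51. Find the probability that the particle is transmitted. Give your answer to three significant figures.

T = 0.772

Above the barrier the interior wavenumber is k₂ = √(2m(E − V_b))/ℏ = 3.936, giving phase k₂w = 7.597.
T = [1 + V_b² sin²(k₂w) / (4E(E − V_b))]⁻¹ = 1/1.296 = 0.772.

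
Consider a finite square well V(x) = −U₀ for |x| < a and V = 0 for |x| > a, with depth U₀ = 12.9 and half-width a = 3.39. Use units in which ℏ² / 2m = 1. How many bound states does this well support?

The dimensionless depth is z₀ = a√(2mU₀)/ℏ = 3.39 × √(12.90) = 12.18.
The even/odd transcendental equations gain one root per π/2 in z₀, giving N = 1 + ⌊2z₀/π⌋ = 1 + ⌊7.751⌋ = 8.

N = 8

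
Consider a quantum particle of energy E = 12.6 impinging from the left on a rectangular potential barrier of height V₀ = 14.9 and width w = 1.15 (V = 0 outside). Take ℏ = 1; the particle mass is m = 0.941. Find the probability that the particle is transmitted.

T = 0.0174

E < V₀: inside the barrier ψ ∝ e^{±κx} with κ = √(2m(V₀ − E))/ℏ = 2.081.
κw = 2.393, sinh(κw) = 5.425.
Matching ψ, ψ′ at both faces gives T = [1 + V₀² sinh²(κw) / (4E(V₀ − E))]⁻¹ = 1/57.37 = 0.0174.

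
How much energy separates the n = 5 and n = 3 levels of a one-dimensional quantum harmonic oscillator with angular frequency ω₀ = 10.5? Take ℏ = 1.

ΔE = 21.0

E_n = ℏω₀(n + ½), so ΔE = (5 − 3) ℏω₀ = 2 × 10.5 = 21.00.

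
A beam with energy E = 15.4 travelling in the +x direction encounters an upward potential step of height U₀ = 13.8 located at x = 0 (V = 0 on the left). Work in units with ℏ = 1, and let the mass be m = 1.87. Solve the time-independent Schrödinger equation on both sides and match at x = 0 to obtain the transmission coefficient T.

T = 0.737

On each side the TISE gives plane waves with k = √(2m(E − V))/ℏ: k₁ = √(2·1.87·15.4) = 7.589, k₂ = √(2·1.87·1.6) = 2.446.
Matching ψ and ψ′ at x = 0 gives r = (k₁ − k₂)/(k₁ + k₂), so R = r² = 0.2626 and T = 1 − R = 0.7374.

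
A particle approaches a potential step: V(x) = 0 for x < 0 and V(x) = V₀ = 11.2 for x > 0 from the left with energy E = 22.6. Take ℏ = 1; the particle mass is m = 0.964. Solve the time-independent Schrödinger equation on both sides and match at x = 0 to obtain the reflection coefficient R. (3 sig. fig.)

R = 0.0287

The wavenumbers are k₁ = √(2mE)/ℏ = 6.601 on the left and k₂ = √(2m(E − V₀))/ℏ = 4.688 on the right.
Matching ψ and ψ′ at x = 0 gives r = (k₁ − k₂)/(k₁ + k₂), so R = r² = 0.02871 and T = 1 − R = 0.9713.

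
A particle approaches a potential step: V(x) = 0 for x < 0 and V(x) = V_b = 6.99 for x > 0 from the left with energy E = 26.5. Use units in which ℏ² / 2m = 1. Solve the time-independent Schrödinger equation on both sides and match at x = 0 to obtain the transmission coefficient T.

On each side the TISE gives plane waves with k = √(2m(E − V))/ℏ: k₁ = √(2·½·26.5) = 5.148, k₂ = √(2·½·19.51) = 4.417.
Continuity of ψ and ψ′ at the step yields the reflection amplitude r = (k₁ − k₂)/(k₁ + k₂) = 0.07641; thus R = |r|² = 0.005838, T = 0.9942.

T = 0.994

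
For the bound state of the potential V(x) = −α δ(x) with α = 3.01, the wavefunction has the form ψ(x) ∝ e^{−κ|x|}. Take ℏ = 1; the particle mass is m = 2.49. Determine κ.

Integrate −(ℏ²/2m)ψ'' − αδ(x)ψ = Eψ from −ε to +ε: the ψ'' term gives ψ'(0⁺) − ψ'(0⁻) and the δ term gives −(2mα/ℏ²)ψ(0).
With ψ ∝ e^{−κ|x|} this yields −2κ = −2mα/ℏ², so κ = mα/ℏ² = 7.495.

κ = 7.49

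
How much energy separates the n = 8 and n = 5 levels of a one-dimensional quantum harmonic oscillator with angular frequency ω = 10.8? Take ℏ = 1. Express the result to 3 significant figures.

E_n = ℏω(n + ½), so ΔE = (8 − 5) ℏω = 3 × 10.8 = 32.40.

ΔE = 32.4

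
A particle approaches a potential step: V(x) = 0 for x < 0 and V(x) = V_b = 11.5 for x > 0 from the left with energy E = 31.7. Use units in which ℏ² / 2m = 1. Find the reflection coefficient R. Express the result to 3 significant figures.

On each side the TISE gives plane waves with k = √(2m(E − V))/ℏ: k₁ = √(2·½·31.7) = 5.630, k₂ = √(2·½·20.2) = 4.494.
Continuity of ψ and ψ′ at the step yields the reflection amplitude r = (k₁ − k₂)/(k₁ + k₂) = 0.1122; thus R = |r|² = 0.01259, T = 0.9874.

R = 0.0126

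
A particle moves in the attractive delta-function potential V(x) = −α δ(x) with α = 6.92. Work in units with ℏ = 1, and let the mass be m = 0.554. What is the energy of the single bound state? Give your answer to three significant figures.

E = -13.3

For x ≠ 0 the bound state is ψ ∝ e^{−κ|x|}; integrating the TISE across the delta gives the cusp condition 2κ = 2mα/ℏ², so κ = 3.834.
Then E = −ℏ²κ²/(2m) = −mα²/(2ℏ²) = -13.26.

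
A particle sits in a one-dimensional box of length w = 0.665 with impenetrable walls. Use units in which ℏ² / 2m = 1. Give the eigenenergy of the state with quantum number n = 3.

E = 201

Requiring ψ(0) = ψ(w) = 0 quantises k = nπ/w, hence E_n = ℏ²k²/2m = n²π²ℏ²/(2mw²).
E_3 = 3² × π² / (2 × 0.5 × 0.665²) = 200.9.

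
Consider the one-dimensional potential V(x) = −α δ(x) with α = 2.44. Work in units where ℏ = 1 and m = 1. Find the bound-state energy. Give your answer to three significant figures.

E = -2.98

The bound state is ψ(x) = √κ e^{−κ|x|}. The derivative jump ψ'(0⁺) − ψ'(0⁻) = −(2mα/ℏ²)ψ(0) fixes κ = mα/ℏ² = 2.440.
Then E = −ℏ²κ²/(2m) = −mα²/(2ℏ²) = -2.977.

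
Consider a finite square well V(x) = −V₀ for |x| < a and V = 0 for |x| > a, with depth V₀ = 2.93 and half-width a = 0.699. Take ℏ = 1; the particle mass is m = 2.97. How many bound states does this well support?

N = 2

Define the well-strength parameter z₀ = (a/ℏ)√(2mV₀) = 0.699 × √(2·2.97·2.93) = 2.916.
A new bound state (alternating even/odd) appears each time z₀ passes a multiple of π/2, so N = ⌊2z₀/π⌋ + 1 = ⌊1.856⌋ + 1 = 2.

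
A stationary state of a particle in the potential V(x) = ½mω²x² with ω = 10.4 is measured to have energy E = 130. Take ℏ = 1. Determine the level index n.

n = 12

E_n = ℏω(n + ½) ⇒ n = E/(ℏω) − ½ = 130/10.4 − 0.5 = 12.000 → n = 12.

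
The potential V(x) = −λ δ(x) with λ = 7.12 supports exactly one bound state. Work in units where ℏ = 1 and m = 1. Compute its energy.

For x ≠ 0 the bound state is ψ ∝ e^{−κ|x|}; integrating the TISE across the delta gives the cusp condition 2κ = 2mλ/ℏ², so κ = 7.120.
Then E = −ℏ²κ²/(2m) = −mλ²/(2ℏ²) = -25.35.

E = -25.3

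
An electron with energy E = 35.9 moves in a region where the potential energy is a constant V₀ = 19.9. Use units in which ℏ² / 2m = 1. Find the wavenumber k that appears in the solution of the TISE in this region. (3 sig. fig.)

With E > V₀ the solution is oscillatory, ψ ∝ e^{±ikx} with k = √(2m(E − V₀))/ℏ.
k = √(2 × 0.5 × 16) = 4.000.

k = 4.00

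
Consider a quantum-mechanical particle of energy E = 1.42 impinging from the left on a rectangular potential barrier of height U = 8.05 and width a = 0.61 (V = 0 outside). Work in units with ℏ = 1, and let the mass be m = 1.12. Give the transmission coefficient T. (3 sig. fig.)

T = 0.0210

Since E < U the interior solution is evanescent with decay constant κ = √(2m(U − E))/ℏ = 3.854.
κa = 2.351, sinh(κa) = 5.199.
Matching ψ, ψ′ at both faces gives T = [1 + U² sinh²(κa) / (4E(U − E))]⁻¹ = 1/47.52 = 0.0210.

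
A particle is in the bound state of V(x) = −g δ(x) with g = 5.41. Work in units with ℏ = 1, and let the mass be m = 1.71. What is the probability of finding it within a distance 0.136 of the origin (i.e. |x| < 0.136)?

P = 0.919

The normalised bound state is ψ = √κ e^{−κ|x|} with κ = mg/ℏ² = 9.251.
P(|x| < d) = ∫_{−d}^{d} κ e^{−2κ|x|} dx = 1 − e^{−2κd} = 1 − e^{−2.516} = 0.9192.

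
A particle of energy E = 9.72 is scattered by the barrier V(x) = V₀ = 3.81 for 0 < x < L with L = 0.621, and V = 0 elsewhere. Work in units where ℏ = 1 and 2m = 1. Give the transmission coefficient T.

Above the barrier the interior wavenumber is k₂ = √(2m(E − V₀))/ℏ = 2.431, giving phase k₂L = 1.510.
Matching at both interfaces gives T⁻¹ = 1 + V₀² sin²(k₂L) / [4E(E − V₀)] = 1.063, hence T = 0.941.

T = 0.941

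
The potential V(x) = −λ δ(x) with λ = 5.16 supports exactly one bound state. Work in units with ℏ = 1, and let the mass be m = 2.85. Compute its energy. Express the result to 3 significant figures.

E = -37.9

The bound state is ψ(x) = √κ e^{−κ|x|}. The derivative jump ψ'(0⁺) − ψ'(0⁻) = −(2mλ/ℏ²)ψ(0) fixes κ = mλ/ℏ² = 14.71.
Then E = −ℏ²κ²/(2m) = −mλ²/(2ℏ²) = -37.94.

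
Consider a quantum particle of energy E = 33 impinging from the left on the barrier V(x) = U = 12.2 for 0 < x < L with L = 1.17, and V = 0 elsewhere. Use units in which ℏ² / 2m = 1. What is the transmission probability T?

T = 0.966

E > U: inside the barrier k₂ = √(2m(E − U))/ℏ = 4.561, k₂L = 5.336.
Matching at both interfaces gives T⁻¹ = 1 + U² sin²(k₂L) / [4E(E − U)] = 1.036, hence T = 0.966.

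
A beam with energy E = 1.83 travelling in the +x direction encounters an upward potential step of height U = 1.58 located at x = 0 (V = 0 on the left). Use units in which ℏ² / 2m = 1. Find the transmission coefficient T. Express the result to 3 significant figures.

On each side the TISE gives plane waves with k = √(2m(E − V))/ℏ: k₁ = √(2·½·1.83) = 1.353, k₂ = √(2·½·0.25) = 0.5000.
Continuity of ψ and ψ′ at the step yields the reflection amplitude r = (k₁ − k₂)/(k₁ + k₂) = 0.4603; thus R = |r|² = 0.2118, T = 0.7882.

T = 0.788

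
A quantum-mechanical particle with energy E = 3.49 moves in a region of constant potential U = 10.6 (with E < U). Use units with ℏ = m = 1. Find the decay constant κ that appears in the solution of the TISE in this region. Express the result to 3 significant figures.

κ = 3.77

Since E < U the TISE in this region is ψ'' = κ²ψ with κ = √(2m(U − E))/ℏ.
κ = √(2 × 1 × 7.11) = 3.771.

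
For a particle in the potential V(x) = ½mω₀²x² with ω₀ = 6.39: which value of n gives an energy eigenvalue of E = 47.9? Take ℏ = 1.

n = 7

E_n = ℏω₀(n + ½) ⇒ n = E/(ℏω₀) − ½ = 47.9/6.39 − 0.5 = 6.996 → n = 7.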